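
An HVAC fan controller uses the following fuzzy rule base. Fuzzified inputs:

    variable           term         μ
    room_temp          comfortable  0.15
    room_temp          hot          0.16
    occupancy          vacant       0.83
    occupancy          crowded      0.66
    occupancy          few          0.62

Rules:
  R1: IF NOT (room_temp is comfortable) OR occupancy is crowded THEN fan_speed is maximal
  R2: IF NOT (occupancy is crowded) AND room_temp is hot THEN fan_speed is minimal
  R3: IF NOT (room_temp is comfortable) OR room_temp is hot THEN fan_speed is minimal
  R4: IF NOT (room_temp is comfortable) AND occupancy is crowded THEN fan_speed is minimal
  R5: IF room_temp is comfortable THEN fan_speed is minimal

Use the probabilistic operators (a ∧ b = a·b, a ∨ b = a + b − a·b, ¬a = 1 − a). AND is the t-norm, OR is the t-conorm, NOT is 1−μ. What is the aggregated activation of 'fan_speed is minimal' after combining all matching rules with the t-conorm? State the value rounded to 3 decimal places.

R1: ¬comfortable=1−0.15=0.85, crowded=0.66; OR[a + b − a·b] → w = 0.9490
R2: ¬crowded=1−0.66=0.34, hot=0.16; AND[a·b] → w = 0.0544
R3: ¬comfortable=1−0.15=0.85, hot=0.16; OR[a + b − a·b] → w = 0.8740
R4: ¬comfortable=1−0.15=0.85, crowded=0.66; AND[a·b] → w = 0.5610
R5: comfortable=0.15 → w = 0.1500
Rules with consequent 'minimal': {R2, R3, R4, R5} → strengths 0.0544, 0.8740, 0.5610, 0.1500
Aggregate via t-conorm [a + b − a·b]: 0.9555

0.956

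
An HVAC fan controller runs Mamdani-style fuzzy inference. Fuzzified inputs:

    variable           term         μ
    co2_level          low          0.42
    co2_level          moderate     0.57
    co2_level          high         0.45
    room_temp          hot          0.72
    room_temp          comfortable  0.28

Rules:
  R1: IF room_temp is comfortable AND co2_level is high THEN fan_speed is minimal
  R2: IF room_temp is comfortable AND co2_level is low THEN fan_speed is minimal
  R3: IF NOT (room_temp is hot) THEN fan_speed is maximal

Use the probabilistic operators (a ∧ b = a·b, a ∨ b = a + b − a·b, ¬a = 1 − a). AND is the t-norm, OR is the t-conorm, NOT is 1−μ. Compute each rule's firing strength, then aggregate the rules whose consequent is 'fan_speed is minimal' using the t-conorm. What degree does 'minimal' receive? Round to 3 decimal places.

0.229

R1: comfortable=0.28, high=0.45; AND[a·b] → w = 0.1260
R2: comfortable=0.28, low=0.42; AND[a·b] → w = 0.1176
R3: ¬hot=1−0.72=0.28 → w = 0.2800
Rules with consequent 'minimal': {R1, R2} → strengths 0.1260, 0.1176
Aggregate via t-conorm [a + b − a·b]: 0.2288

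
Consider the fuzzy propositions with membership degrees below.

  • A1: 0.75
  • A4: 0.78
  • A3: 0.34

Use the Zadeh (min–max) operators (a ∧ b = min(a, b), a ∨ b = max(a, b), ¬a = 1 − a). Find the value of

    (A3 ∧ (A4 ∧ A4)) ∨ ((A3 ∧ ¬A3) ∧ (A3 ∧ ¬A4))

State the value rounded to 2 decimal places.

0.34

A4 ∧ A4 = min(a, b) on (0.78, 0.78) = 0.78
A3 ∧ (A4 ∧ A4) = min(a, b) on (0.34, 0.78) = 0.34
¬A3 = 1 − 0.34 = 0.66
A3 ∧ ¬A3 = min(a, b) on (0.34, 0.66) = 0.34
¬A4 = 1 − 0.78 = 0.22
A3 ∧ ¬A4 = min(a, b) on (0.34, 0.22) = 0.22
(A3 ∧ ¬A3) ∧ (A3 ∧ ¬A4) = min(a, b) on (0.34, 0.22) = 0.22
(A3 ∧ (A4 ∧ A4)) ∨ ((A3 ∧ ¬A3) ∧ (A3 ∧ ¬A4)) = max(a, b) on (0.34, 0.22) = 0.34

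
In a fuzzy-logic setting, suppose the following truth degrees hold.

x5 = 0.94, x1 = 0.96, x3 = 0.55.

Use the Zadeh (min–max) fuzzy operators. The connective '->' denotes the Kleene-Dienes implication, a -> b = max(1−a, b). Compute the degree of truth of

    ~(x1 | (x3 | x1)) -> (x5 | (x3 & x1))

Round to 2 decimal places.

0.96

x3 | x1 = max(a, b) on (0.55, 0.96) = 0.96
x1 | (x3 | x1) = max(a, b) on (0.96, 0.96) = 0.96
~(x1 | (x3 | x1)) = 1 − 0.96 = 0.04
x3 & x1 = min(a, b) on (0.55, 0.96) = 0.55
x5 | (x3 & x1) = max(a, b) on (0.94, 0.55) = 0.94
~(x1 | (x3 | x1)) -> (x5 | (x3 & x1))  [Kleene-Dienes: max(1−a, b)] with a=0.04, b=0.94 → 0.96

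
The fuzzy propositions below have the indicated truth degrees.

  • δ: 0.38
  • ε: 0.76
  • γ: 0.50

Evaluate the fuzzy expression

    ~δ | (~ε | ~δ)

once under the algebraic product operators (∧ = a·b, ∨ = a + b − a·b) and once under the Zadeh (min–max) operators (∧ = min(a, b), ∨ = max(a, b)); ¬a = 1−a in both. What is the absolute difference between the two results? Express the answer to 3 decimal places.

0.270

Under algebraic product:
  ~δ = 1 − 0.3800 = 0.6200
  ~ε = 1 − 0.7600 = 0.2400
  ~δ = 1 − 0.3800 = 0.6200
  ~ε | ~δ = a + b − a·b on (0.2400, 0.6200) = 0.7112
  ~δ | (~ε | ~δ) = a + b − a·b on (0.6200, 0.7112) = 0.8903
  → value = 0.8903
Under Zadeh (min–max):
  ~δ = 1 − 0.38 = 0.62
  ~ε = 1 − 0.76 = 0.24
  ~δ = 1 − 0.38 = 0.62
  ~ε | ~δ = max(a, b) on (0.24, 0.62) = 0.62
  ~δ | (~ε | ~δ) = max(a, b) on (0.62, 0.62) = 0.62
  → value = 0.6200
|0.8903 − 0.6200| = 0.270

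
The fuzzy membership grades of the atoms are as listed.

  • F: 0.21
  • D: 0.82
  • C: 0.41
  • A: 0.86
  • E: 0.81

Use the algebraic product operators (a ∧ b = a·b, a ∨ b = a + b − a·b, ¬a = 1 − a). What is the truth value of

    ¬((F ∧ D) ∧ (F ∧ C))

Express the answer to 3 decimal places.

F ∧ D = a·b on (0.2100, 0.8200) = 0.1722
F ∧ C = a·b on (0.2100, 0.4100) = 0.0861
(F ∧ D) ∧ (F ∧ C) = a·b on (0.1722, 0.0861) = 0.0148
¬((F ∧ D) ∧ (F ∧ C)) = 1 − 0.0148 = 0.9852

0.985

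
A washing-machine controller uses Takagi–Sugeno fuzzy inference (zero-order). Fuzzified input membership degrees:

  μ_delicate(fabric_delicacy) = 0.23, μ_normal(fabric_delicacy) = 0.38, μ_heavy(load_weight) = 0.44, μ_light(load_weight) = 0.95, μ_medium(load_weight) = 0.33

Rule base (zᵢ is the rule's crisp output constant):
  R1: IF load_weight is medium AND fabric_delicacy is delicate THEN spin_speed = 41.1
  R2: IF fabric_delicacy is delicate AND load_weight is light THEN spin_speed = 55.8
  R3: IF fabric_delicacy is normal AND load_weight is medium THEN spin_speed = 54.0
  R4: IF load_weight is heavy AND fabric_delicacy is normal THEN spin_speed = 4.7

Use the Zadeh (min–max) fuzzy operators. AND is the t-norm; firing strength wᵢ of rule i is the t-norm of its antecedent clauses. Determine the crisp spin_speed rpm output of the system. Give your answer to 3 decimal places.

R1 (z=41.1): medium=0.33, delicate=0.23; AND[min(a, b)] → w = 0.23
R2 (z=55.8): delicate=0.23, light=0.95; AND[min(a, b)] → w = 0.23
R3 (z=54.0): normal=0.38, medium=0.33; AND[min(a, b)] → w = 0.33
R4 (z=4.7): heavy=0.44, normal=0.38; AND[min(a, b)] → w = 0.38
Weighted average = (0.23·41.1 + 0.23·55.8 + 0.33·54.0 + 0.38·4.7) / (0.23 + 0.23 + 0.33 + 0.38)
  = 41.8930 / 1.1700 = 35.806

35.806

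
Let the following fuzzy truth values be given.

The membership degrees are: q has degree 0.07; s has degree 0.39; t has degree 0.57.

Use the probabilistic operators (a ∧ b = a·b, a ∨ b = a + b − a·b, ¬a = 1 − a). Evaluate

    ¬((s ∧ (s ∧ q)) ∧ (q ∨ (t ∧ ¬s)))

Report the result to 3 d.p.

s ∧ q = a·b on (0.3900, 0.0700) = 0.0273
s ∧ (s ∧ q) = a·b on (0.3900, 0.0273) = 0.0106
¬s = 1 − 0.3900 = 0.6100
t ∧ ¬s = a·b on (0.5700, 0.6100) = 0.3477
q ∨ (t ∧ ¬s) = a + b − a·b on (0.0700, 0.3477) = 0.3934
(s ∧ (s ∧ q)) ∧ (q ∨ (t ∧ ¬s)) = a·b on (0.0106, 0.3934) = 0.0042
¬((s ∧ (s ∧ q)) ∧ (q ∨ (t ∧ ¬s))) = 1 − 0.0042 = 0.9958

0.996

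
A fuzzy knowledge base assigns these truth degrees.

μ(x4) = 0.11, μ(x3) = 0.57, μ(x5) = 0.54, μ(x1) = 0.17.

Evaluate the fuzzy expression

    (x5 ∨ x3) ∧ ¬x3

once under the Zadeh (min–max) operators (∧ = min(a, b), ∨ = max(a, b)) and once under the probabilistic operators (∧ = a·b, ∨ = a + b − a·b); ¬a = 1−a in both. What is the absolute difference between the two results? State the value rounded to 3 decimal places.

Under Zadeh (min–max):
  x5 ∨ x3 = max(a, b) on (0.54, 0.57) = 0.57
  ¬x3 = 1 − 0.57 = 0.43
  (x5 ∨ x3) ∧ ¬x3 = min(a, b) on (0.57, 0.43) = 0.43
  → value = 0.4300
Under probabilistic:
  x5 ∨ x3 = a + b − a·b on (0.5400, 0.5700) = 0.8022
  ¬x3 = 1 − 0.5700 = 0.4300
  (x5 ∨ x3) ∧ ¬x3 = a·b on (0.8022, 0.4300) = 0.3449
  → value = 0.3449
|0.4300 − 0.3449| = 0.085

0.085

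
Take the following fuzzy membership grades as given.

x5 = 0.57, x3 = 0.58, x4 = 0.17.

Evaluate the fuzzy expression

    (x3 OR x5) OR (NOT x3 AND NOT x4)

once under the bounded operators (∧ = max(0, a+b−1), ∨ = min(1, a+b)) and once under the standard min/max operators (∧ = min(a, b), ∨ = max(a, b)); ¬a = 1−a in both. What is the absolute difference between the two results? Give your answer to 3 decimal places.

0.420

Under bounded:
  x3 OR x5 = min(1, a+b) on (0.58, 0.57) = 1.00
  NOT x3 = 1 − 0.58 = 0.42
  NOT x4 = 1 − 0.17 = 0.83
  NOT x3 AND NOT x4 = max(0, a+b−1) on (0.42, 0.83) = 0.25
  (x3 OR x5) OR (NOT x3 AND NOT x4) = min(1, a+b) on (1.00, 0.25) = 1.00
  → value = 1.0000
Under standard min/max:
  x3 OR x5 = max(a, b) on (0.58, 0.57) = 0.58
  NOT x3 = 1 − 0.58 = 0.42
  NOT x4 = 1 − 0.17 = 0.83
  NOT x3 AND NOT x4 = min(a, b) on (0.42, 0.83) = 0.42
  (x3 OR x5) OR (NOT x3 AND NOT x4) = max(a, b) on (0.58, 0.42) = 0.58
  → value = 0.5800
|1.0000 − 0.5800| = 0.420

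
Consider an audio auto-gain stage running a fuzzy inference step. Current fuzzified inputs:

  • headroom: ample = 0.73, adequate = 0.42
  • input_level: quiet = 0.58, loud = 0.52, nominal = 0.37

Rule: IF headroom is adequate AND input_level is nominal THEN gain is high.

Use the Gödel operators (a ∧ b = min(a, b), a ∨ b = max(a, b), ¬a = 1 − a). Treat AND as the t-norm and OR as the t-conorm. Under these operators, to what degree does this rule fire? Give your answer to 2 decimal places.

0.37

firing strength: adequate=0.42, nominal=0.37; AND[min(a, b)] → w = 0.37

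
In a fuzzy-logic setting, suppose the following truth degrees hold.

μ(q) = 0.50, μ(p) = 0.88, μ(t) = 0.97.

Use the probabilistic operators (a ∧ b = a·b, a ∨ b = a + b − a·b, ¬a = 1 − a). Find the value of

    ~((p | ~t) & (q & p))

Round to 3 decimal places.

0.611

~t = 1 − 0.9700 = 0.0300
p | ~t = a + b − a·b on (0.8800, 0.0300) = 0.8836
q & p = a·b on (0.5000, 0.8800) = 0.4400
(p | ~t) & (q & p) = a·b on (0.8836, 0.4400) = 0.3888
~((p | ~t) & (q & p)) = 1 − 0.3888 = 0.6112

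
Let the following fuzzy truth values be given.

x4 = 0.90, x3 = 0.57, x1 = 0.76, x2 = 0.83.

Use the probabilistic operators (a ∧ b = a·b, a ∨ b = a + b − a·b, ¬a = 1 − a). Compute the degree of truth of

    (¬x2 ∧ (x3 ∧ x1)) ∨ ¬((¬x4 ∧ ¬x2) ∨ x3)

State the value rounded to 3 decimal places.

0.465

¬x2 = 1 − 0.8300 = 0.1700
x3 ∧ x1 = a·b on (0.5700, 0.7600) = 0.4332
¬x2 ∧ (x3 ∧ x1) = a·b on (0.1700, 0.4332) = 0.0736
¬x4 = 1 − 0.9000 = 0.1000
¬x2 = 1 − 0.8300 = 0.1700
¬x4 ∧ ¬x2 = a·b on (0.1000, 0.1700) = 0.0170
(¬x4 ∧ ¬x2) ∨ x3 = a + b − a·b on (0.0170, 0.5700) = 0.5773
¬((¬x4 ∧ ¬x2) ∨ x3) = 1 − 0.5773 = 0.4227
(¬x2 ∧ (x3 ∧ x1)) ∨ ¬((¬x4 ∧ ¬x2) ∨ x3) = a + b − a·b on (0.0736, 0.4227) = 0.4652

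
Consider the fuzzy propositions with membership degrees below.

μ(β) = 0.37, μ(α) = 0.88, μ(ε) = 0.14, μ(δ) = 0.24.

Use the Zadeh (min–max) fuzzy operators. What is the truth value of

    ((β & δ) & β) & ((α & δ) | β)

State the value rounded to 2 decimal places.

0.24

β & δ = min(a, b) on (0.37, 0.24) = 0.24
(β & δ) & β = min(a, b) on (0.24, 0.37) = 0.24
α & δ = min(a, b) on (0.88, 0.24) = 0.24
(α & δ) | β = max(a, b) on (0.24, 0.37) = 0.37
((β & δ) & β) & ((α & δ) | β) = min(a, b) on (0.24, 0.37) = 0.24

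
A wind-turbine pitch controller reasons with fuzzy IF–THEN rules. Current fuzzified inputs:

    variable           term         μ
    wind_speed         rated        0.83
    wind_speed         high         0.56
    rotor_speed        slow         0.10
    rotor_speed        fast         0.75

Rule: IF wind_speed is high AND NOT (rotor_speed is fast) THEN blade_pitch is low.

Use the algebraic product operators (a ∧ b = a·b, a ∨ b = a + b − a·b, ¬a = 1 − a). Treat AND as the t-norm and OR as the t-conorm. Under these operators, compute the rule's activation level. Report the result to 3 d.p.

0.140

firing strength: high=0.56, ¬fast=1−0.75=0.25; AND[a·b] → w = 0.1400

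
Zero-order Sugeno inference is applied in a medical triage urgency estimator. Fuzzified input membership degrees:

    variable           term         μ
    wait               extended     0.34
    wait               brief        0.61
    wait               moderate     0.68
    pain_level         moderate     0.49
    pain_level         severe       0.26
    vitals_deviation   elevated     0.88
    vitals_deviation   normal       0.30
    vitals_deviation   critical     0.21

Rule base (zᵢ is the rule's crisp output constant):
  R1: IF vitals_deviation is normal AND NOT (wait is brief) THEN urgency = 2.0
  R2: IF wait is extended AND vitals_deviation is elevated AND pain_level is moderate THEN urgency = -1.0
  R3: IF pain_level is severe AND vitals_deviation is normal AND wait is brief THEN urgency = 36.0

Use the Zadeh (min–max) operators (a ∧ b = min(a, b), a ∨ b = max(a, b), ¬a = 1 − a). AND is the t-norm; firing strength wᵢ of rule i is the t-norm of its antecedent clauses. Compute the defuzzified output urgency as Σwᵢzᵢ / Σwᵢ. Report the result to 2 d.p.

10.69

R1 (z=2.0): normal=0.30, ¬brief=1−0.61=0.39; AND[min(a, b)] → w = 0.30
R2 (z=-1.0): extended=0.34, elevated=0.88, moderate=0.49; AND[min(a, b)] → w = 0.34
R3 (z=36.0): severe=0.26, normal=0.30, brief=0.61; AND[min(a, b)] → w = 0.26
Weighted average = (0.30·2.0 + 0.34·-1.0 + 0.26·36.0) / (0.30 + 0.34 + 0.26)
  = 9.6200 / 0.9000 = 10.69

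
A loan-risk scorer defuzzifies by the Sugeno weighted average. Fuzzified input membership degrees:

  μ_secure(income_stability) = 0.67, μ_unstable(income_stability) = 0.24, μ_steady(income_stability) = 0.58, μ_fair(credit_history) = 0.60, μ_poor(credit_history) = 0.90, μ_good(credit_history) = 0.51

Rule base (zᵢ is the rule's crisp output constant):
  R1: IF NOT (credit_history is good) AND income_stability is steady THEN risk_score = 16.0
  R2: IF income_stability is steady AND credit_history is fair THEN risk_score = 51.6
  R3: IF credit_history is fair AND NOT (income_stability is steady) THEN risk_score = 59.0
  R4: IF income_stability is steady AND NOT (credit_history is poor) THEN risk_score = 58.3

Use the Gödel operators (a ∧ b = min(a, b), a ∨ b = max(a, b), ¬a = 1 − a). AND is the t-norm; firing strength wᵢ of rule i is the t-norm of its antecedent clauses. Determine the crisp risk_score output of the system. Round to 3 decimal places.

R1 (z=16.0): ¬good=1−0.51=0.49, steady=0.58; AND[min(a, b)] → w = 0.49
R2 (z=51.6): steady=0.58, fair=0.60; AND[min(a, b)] → w = 0.58
R3 (z=59.0): fair=0.60, ¬steady=1−0.58=0.42; AND[min(a, b)] → w = 0.42
R4 (z=58.3): steady=0.58, ¬poor=1−0.90=0.10; AND[min(a, b)] → w = 0.10
Weighted average = (0.49·16.0 + 0.58·51.6 + 0.42·59.0 + 0.10·58.3) / (0.49 + 0.58 + 0.42 + 0.10)
  = 68.3780 / 1.5900 = 43.005

43.005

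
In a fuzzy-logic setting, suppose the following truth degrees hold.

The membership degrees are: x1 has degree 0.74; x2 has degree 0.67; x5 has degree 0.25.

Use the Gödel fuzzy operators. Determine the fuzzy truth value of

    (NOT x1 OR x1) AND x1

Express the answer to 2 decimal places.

0.74

NOT x1 = 1 − 0.74 = 0.26
NOT x1 OR x1 = max(a, b) on (0.26, 0.74) = 0.74
(NOT x1 OR x1) AND x1 = min(a, b) on (0.74, 0.74) = 0.74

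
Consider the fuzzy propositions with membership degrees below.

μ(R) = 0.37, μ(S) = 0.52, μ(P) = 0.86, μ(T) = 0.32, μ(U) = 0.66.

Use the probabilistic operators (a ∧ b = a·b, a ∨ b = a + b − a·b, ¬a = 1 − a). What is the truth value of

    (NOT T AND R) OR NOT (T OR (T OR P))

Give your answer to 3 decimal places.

NOT T = 1 − 0.3200 = 0.6800
NOT T AND R = a·b on (0.6800, 0.3700) = 0.2516
T OR P = a + b − a·b on (0.3200, 0.8600) = 0.9048
T OR (T OR P) = a + b − a·b on (0.3200, 0.9048) = 0.9353
NOT (T OR (T OR P)) = 1 − 0.9353 = 0.0647
(NOT T AND R) OR NOT (T OR (T OR P)) = a + b − a·b on (0.2516, 0.0647) = 0.3000

0.300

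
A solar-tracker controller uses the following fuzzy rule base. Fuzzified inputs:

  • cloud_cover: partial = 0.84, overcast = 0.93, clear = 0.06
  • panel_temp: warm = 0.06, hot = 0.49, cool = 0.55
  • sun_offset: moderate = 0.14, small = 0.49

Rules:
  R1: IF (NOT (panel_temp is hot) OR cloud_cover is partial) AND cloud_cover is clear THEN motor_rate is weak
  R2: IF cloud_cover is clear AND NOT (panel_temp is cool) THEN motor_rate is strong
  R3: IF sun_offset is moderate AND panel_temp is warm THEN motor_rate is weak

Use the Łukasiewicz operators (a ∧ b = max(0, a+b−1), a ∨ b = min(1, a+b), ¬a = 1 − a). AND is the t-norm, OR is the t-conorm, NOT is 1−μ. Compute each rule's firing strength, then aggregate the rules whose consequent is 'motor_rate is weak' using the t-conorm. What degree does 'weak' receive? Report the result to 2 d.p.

0.06

R1: (¬hot=1−0.49=0.51 OR partial=0.84) = 1.00; AND[max(0, a+b−1)] with clear=0.06 → w = 0.06
R2: clear=0.06, ¬cool=1−0.55=0.45; AND[max(0, a+b−1)] → w = 0.00
R3: moderate=0.14, warm=0.06; AND[max(0, a+b−1)] → w = 0.00
Rules with consequent 'weak': {R1, R3} → strengths 0.06, 0.00
Aggregate via t-conorm [min(1, a+b)]: 0.06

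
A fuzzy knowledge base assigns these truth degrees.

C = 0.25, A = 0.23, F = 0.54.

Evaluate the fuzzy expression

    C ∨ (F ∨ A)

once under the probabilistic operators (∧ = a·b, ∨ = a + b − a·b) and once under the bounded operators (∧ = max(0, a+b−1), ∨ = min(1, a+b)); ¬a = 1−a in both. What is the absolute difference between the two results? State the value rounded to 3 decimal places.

Under probabilistic:
  F ∨ A = a + b − a·b on (0.5400, 0.2300) = 0.6458
  C ∨ (F ∨ A) = a + b − a·b on (0.2500, 0.6458) = 0.7344
  → value = 0.7344
Under bounded:
  F ∨ A = min(1, a+b) on (0.54, 0.23) = 0.77
  C ∨ (F ∨ A) = min(1, a+b) on (0.25, 0.77) = 1.00
  → value = 1.0000
|0.7344 − 1.0000| = 0.266

0.266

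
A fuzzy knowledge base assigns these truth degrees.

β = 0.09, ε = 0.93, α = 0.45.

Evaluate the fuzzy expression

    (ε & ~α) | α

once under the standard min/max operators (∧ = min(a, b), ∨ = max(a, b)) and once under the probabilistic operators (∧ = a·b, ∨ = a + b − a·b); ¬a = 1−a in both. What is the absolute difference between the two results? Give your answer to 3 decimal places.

Under standard min/max:
  ~α = 1 − 0.45 = 0.55
  ε & ~α = min(a, b) on (0.93, 0.55) = 0.55
  (ε & ~α) | α = max(a, b) on (0.55, 0.45) = 0.55
  → value = 0.5500
Under probabilistic:
  ~α = 1 − 0.4500 = 0.5500
  ε & ~α = a·b on (0.9300, 0.5500) = 0.5115
  (ε & ~α) | α = a + b − a·b on (0.5115, 0.4500) = 0.7313
  → value = 0.7313
|0.5500 − 0.7313| = 0.181

0.181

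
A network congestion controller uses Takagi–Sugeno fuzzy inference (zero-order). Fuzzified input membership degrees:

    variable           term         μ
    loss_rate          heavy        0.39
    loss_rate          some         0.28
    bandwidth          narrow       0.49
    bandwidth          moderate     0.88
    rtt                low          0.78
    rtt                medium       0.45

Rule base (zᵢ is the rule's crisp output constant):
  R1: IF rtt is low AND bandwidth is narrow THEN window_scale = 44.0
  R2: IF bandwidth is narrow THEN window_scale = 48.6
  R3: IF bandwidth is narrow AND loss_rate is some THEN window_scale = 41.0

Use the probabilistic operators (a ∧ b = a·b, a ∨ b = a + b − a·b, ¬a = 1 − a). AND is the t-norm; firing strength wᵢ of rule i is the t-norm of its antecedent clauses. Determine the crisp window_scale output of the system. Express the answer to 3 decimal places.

45.825

R1 (z=44.0): low=0.78, narrow=0.49; AND[a·b] → w = 0.3822
R2 (z=48.6): narrow=0.49 → w = 0.4900
R3 (z=41.0): narrow=0.49, some=0.28; AND[a·b] → w = 0.1372
Weighted average = (0.3822·44.0 + 0.4900·48.6 + 0.1372·41.0) / (0.3822 + 0.4900 + 0.1372)
  = 46.2560 / 1.0094 = 45.825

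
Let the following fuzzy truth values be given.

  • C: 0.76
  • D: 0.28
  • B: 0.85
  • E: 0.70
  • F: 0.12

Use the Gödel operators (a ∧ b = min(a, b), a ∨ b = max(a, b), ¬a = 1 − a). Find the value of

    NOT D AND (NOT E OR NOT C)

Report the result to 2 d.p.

NOT D = 1 − 0.28 = 0.72
NOT E = 1 − 0.70 = 0.30
NOT C = 1 − 0.76 = 0.24
NOT E OR NOT C = max(a, b) on (0.30, 0.24) = 0.30
NOT D AND (NOT E OR NOT C) = min(a, b) on (0.72, 0.30) = 0.30

0.30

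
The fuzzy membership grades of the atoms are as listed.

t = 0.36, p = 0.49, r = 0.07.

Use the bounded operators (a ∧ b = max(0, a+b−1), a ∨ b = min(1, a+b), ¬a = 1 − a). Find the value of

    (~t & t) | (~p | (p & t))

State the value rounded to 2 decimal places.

0.51

~t = 1 − 0.36 = 0.64
~t & t = max(0, a+b−1) on (0.64, 0.36) = 0.00
~p = 1 − 0.49 = 0.51
p & t = max(0, a+b−1) on (0.49, 0.36) = 0.00
~p | (p & t) = min(1, a+b) on (0.51, 0.00) = 0.51
(~t & t) | (~p | (p & t)) = min(1, a+b) on (0.00, 0.51) = 0.51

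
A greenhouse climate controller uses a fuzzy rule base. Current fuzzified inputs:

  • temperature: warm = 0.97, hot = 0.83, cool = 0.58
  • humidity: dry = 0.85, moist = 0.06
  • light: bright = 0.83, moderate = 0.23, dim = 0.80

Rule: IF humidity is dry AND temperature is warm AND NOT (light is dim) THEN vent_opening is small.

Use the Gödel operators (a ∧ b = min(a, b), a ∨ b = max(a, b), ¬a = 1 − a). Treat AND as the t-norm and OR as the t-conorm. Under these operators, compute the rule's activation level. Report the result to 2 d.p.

firing strength: dry=0.85, warm=0.97, ¬dim=1−0.80=0.20; AND[min(a, b)] → w = 0.20

0.20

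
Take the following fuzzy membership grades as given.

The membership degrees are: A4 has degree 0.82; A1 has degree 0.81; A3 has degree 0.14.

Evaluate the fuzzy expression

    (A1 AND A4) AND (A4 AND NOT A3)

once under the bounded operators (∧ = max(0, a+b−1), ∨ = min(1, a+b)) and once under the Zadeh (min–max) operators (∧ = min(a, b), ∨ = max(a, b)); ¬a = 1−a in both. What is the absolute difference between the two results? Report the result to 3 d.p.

Under bounded:
  A1 AND A4 = max(0, a+b−1) on (0.81, 0.82) = 0.63
  NOT A3 = 1 − 0.14 = 0.86
  A4 AND NOT A3 = max(0, a+b−1) on (0.82, 0.86) = 0.68
  (A1 AND A4) AND (A4 AND NOT A3) = max(0, a+b−1) on (0.63, 0.68) = 0.31
  → value = 0.3100
Under Zadeh (min–max):
  A1 AND A4 = min(a, b) on (0.81, 0.82) = 0.81
  NOT A3 = 1 − 0.14 = 0.86
  A4 AND NOT A3 = min(a, b) on (0.82, 0.86) = 0.82
  (A1 AND A4) AND (A4 AND NOT A3) = min(a, b) on (0.81, 0.82) = 0.81
  → value = 0.8100
|0.3100 − 0.8100| = 0.500

0.500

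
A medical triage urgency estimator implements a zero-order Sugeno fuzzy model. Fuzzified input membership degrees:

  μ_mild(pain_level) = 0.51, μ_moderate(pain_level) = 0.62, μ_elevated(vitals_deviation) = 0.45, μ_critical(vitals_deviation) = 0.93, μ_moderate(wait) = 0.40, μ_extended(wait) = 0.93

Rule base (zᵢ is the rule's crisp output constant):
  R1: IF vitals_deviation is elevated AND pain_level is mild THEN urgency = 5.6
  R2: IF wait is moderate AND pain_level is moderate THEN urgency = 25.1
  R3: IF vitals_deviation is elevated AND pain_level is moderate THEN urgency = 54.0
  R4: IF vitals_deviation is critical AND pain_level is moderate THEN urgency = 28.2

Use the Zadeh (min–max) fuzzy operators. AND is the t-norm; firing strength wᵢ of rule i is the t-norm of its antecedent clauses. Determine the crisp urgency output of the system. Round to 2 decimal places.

28.30

R1 (z=5.6): elevated=0.45, mild=0.51; AND[min(a, b)] → w = 0.45
R2 (z=25.1): moderate=0.40, moderate=0.62; AND[min(a, b)] → w = 0.40
R3 (z=54.0): elevated=0.45, moderate=0.62; AND[min(a, b)] → w = 0.45
R4 (z=28.2): critical=0.93, moderate=0.62; AND[min(a, b)] → w = 0.62
Weighted average = (0.45·5.6 + 0.40·25.1 + 0.45·54.0 + 0.62·28.2) / (0.45 + 0.40 + 0.45 + 0.62)
  = 54.3440 / 1.9200 = 28.30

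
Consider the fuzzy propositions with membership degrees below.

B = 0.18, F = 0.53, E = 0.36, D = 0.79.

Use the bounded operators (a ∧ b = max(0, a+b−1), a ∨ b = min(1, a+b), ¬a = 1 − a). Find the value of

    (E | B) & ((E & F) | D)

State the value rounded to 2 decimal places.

0.33

E | B = min(1, a+b) on (0.36, 0.18) = 0.54
E & F = max(0, a+b−1) on (0.36, 0.53) = 0.00
(E & F) | D = min(1, a+b) on (0.00, 0.79) = 0.79
(E | B) & ((E & F) | D) = max(0, a+b−1) on (0.54, 0.79) = 0.33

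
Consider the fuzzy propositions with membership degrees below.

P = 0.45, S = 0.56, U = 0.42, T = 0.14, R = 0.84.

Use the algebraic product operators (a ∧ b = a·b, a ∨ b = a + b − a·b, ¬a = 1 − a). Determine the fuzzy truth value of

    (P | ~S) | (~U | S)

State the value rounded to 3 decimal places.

0.943

~S = 1 − 0.5600 = 0.4400
P | ~S = a + b − a·b on (0.4500, 0.4400) = 0.6920
~U = 1 − 0.4200 = 0.5800
~U | S = a + b − a·b on (0.5800, 0.5600) = 0.8152
(P | ~S) | (~U | S) = a + b − a·b on (0.6920, 0.8152) = 0.9431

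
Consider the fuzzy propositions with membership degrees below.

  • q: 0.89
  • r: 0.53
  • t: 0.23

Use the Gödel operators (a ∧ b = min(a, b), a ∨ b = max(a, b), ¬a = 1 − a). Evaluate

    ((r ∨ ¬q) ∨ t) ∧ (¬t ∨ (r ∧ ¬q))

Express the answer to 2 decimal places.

0.53

¬q = 1 − 0.89 = 0.11
r ∨ ¬q = max(a, b) on (0.53, 0.11) = 0.53
(r ∨ ¬q) ∨ t = max(a, b) on (0.53, 0.23) = 0.53
¬t = 1 − 0.23 = 0.77
¬q = 1 − 0.89 = 0.11
r ∧ ¬q = min(a, b) on (0.53, 0.11) = 0.11
¬t ∨ (r ∧ ¬q) = max(a, b) on (0.77, 0.11) = 0.77
((r ∨ ¬q) ∨ t) ∧ (¬t ∨ (r ∧ ¬q)) = min(a, b) on (0.53, 0.77) = 0.53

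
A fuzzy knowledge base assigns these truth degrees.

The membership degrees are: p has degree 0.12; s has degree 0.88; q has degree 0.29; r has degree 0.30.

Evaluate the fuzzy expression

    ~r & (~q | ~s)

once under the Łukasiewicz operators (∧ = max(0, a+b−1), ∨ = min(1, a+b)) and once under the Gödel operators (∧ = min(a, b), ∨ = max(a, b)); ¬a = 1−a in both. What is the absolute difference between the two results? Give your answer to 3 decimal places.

0.170

Under Łukasiewicz:
  ~r = 1 − 0.30 = 0.70
  ~q = 1 − 0.29 = 0.71
  ~s = 1 − 0.88 = 0.12
  ~q | ~s = min(1, a+b) on (0.71, 0.12) = 0.83
  ~r & (~q | ~s) = max(0, a+b−1) on (0.70, 0.83) = 0.53
  → value = 0.5300
Under Gödel:
  ~r = 1 − 0.30 = 0.70
  ~q = 1 − 0.29 = 0.71
  ~s = 1 − 0.88 = 0.12
  ~q | ~s = max(a, b) on (0.71, 0.12) = 0.71
  ~r & (~q | ~s) = min(a, b) on (0.70, 0.71) = 0.70
  → value = 0.7000
|0.5300 − 0.7000| = 0.170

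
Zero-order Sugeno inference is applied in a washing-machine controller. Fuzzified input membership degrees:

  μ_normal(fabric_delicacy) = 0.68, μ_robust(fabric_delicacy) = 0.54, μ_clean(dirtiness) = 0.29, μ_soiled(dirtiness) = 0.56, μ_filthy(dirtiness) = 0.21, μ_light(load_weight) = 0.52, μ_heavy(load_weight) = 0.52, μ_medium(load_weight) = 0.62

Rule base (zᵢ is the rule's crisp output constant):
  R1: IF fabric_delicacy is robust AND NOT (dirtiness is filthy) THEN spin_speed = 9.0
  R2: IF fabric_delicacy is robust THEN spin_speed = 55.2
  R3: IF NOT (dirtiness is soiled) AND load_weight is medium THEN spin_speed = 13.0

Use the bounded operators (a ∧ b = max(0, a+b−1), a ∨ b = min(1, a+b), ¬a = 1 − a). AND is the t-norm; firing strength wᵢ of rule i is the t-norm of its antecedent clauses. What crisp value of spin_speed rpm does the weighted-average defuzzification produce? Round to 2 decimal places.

R1 (z=9.0): robust=0.54, ¬filthy=1−0.21=0.79; AND[max(0, a+b−1)] → w = 0.33
R2 (z=55.2): robust=0.54 → w = 0.54
R3 (z=13.0): ¬soiled=1−0.56=0.44, medium=0.62; AND[max(0, a+b−1)] → w = 0.06
Weighted average = (0.33·9.0 + 0.54·55.2 + 0.06·13.0) / (0.33 + 0.54 + 0.06)
  = 33.5580 / 0.9300 = 36.08

36.08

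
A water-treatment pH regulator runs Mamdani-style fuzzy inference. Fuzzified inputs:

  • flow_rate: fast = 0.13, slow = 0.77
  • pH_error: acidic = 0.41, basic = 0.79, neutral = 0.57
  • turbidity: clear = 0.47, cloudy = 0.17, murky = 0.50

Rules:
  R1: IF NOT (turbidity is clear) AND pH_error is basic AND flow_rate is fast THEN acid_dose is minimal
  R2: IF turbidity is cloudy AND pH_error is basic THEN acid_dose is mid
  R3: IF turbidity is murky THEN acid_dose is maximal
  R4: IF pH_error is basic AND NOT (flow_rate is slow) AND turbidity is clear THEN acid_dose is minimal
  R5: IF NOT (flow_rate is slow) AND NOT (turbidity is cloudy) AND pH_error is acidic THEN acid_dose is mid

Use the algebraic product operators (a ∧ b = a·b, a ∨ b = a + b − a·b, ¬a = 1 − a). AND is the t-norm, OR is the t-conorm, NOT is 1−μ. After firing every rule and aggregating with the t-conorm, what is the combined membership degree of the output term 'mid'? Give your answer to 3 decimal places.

0.202

R1: ¬clear=1−0.47=0.53, basic=0.79, fast=0.13; AND[a·b] → w = 0.0544
R2: cloudy=0.17, basic=0.79; AND[a·b] → w = 0.1343
R3: murky=0.50 → w = 0.5000
R4: basic=0.79, ¬slow=1−0.77=0.23, clear=0.47; AND[a·b] → w = 0.0854
R5: ¬slow=1−0.77=0.23, ¬cloudy=1−0.17=0.83, acidic=0.41; AND[a·b] → w = 0.0783
Rules with consequent 'mid': {R2, R5} → strengths 0.1343, 0.0783
Aggregate via t-conorm [a + b − a·b]: 0.2021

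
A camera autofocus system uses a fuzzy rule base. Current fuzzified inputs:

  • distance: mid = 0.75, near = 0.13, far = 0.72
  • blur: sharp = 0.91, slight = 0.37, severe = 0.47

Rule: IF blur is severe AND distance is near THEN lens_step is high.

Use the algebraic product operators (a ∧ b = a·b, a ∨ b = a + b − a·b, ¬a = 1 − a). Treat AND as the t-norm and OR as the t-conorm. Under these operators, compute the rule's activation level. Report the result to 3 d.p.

firing strength: severe=0.47, near=0.13; AND[a·b] → w = 0.0611

0.061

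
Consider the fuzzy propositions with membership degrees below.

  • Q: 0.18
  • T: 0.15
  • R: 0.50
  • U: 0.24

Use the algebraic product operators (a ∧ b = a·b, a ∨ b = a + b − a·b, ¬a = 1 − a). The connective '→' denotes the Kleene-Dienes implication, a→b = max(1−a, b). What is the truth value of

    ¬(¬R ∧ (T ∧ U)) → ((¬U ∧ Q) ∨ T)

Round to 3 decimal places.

0.266

¬R = 1 − 0.5000 = 0.5000
T ∧ U = a·b on (0.1500, 0.2400) = 0.0360
¬R ∧ (T ∧ U) = a·b on (0.5000, 0.0360) = 0.0180
¬(¬R ∧ (T ∧ U)) = 1 − 0.0180 = 0.9820
¬U = 1 − 0.2400 = 0.7600
¬U ∧ Q = a·b on (0.7600, 0.1800) = 0.1368
(¬U ∧ Q) ∨ T = a + b − a·b on (0.1368, 0.1500) = 0.2663
¬(¬R ∧ (T ∧ U)) → ((¬U ∧ Q) ∨ T)  [Kleene-Dienes: max(1−a, b)] with a=0.9820, b=0.2663 → 0.2663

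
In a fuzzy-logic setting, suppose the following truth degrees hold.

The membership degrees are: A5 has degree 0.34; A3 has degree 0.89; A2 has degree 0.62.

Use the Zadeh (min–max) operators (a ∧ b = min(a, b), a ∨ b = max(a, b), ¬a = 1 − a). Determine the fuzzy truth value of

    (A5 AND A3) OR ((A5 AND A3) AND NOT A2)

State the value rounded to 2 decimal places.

0.34

A5 AND A3 = min(a, b) on (0.34, 0.89) = 0.34
A5 AND A3 = min(a, b) on (0.34, 0.89) = 0.34
NOT A2 = 1 − 0.62 = 0.38
(A5 AND A3) AND NOT A2 = min(a, b) on (0.34, 0.38) = 0.34
(A5 AND A3) OR ((A5 AND A3) AND NOT A2) = max(a, b) on (0.34, 0.34) = 0.34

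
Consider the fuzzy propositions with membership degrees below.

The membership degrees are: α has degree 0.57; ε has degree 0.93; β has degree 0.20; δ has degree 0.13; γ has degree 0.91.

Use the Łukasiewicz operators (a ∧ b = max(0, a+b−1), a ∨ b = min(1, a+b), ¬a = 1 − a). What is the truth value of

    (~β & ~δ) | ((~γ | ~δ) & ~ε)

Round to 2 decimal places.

0.70

~β = 1 − 0.20 = 0.80
~δ = 1 − 0.13 = 0.87
~β & ~δ = max(0, a+b−1) on (0.80, 0.87) = 0.67
~γ = 1 − 0.91 = 0.09
~δ = 1 − 0.13 = 0.87
~γ | ~δ = min(1, a+b) on (0.09, 0.87) = 0.96
~ε = 1 − 0.93 = 0.07
(~γ | ~δ) & ~ε = max(0, a+b−1) on (0.96, 0.07) = 0.03
(~β & ~δ) | ((~γ | ~δ) & ~ε) = min(1, a+b) on (0.67, 0.03) = 0.70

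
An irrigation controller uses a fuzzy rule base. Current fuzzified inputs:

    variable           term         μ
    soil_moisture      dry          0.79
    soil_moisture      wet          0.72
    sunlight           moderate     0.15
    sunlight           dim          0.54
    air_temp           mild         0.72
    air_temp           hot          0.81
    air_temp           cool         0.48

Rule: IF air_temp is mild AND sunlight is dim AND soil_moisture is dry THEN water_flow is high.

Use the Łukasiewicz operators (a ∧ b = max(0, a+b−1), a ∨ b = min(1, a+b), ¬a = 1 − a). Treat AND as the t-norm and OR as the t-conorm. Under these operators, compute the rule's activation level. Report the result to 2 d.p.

0.05

firing strength: mild=0.72, dim=0.54, dry=0.79; AND[max(0, a+b−1)] → w = 0.05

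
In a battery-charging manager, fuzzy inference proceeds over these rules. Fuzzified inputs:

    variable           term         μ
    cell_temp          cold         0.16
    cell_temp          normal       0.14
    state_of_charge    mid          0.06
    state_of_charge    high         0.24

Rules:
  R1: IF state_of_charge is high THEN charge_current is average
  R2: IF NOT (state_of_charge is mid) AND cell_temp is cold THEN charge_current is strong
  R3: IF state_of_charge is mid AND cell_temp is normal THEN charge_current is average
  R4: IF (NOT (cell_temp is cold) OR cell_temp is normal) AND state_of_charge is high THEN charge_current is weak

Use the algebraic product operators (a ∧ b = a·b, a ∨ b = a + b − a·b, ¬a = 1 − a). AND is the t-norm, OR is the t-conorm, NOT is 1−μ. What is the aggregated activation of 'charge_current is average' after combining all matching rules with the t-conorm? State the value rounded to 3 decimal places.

R1: high=0.24 → w = 0.2400
R2: ¬mid=1−0.06=0.94, cold=0.16; AND[a·b] → w = 0.1504
R3: mid=0.06, normal=0.14; AND[a·b] → w = 0.0084
R4: (¬cold=1−0.16=0.84 OR normal=0.14) = 0.8624; AND[a·b] with high=0.24 → w = 0.2070
Rules with consequent 'average': {R1, R3} → strengths 0.2400, 0.0084
Aggregate via t-conorm [a + b − a·b]: 0.2464

0.246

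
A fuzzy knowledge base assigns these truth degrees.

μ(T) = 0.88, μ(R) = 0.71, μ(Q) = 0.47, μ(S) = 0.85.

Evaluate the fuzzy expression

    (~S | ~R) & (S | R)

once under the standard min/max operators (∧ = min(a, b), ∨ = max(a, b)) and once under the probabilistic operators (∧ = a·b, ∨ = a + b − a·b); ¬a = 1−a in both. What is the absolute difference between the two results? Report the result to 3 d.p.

Under standard min/max:
  ~S = 1 − 0.85 = 0.15
  ~R = 1 − 0.71 = 0.29
  ~S | ~R = max(a, b) on (0.15, 0.29) = 0.29
  S | R = max(a, b) on (0.85, 0.71) = 0.85
  (~S | ~R) & (S | R) = min(a, b) on (0.29, 0.85) = 0.29
  → value = 0.2900
Under probabilistic:
  ~S = 1 − 0.8500 = 0.1500
  ~R = 1 − 0.7100 = 0.2900
  ~S | ~R = a + b − a·b on (0.1500, 0.2900) = 0.3965
  S | R = a + b − a·b on (0.8500, 0.7100) = 0.9565
  (~S | ~R) & (S | R) = a·b on (0.3965, 0.9565) = 0.3793
  → value = 0.3793
|0.2900 − 0.3793| = 0.089

0.089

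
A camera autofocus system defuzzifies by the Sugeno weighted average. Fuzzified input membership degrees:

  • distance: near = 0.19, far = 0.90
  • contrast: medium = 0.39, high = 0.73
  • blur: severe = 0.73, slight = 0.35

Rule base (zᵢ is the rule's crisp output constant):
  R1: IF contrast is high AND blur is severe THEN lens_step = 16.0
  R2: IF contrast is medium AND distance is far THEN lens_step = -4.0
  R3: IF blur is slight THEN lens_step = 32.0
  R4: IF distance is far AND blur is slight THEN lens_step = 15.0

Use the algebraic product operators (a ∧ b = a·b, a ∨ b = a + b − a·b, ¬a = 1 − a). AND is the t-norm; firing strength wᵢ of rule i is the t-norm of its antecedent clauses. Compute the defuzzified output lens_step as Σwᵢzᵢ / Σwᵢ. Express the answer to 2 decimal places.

R1 (z=16.0): high=0.73, severe=0.73; AND[a·b] → w = 0.5329
R2 (z=-4.0): medium=0.39, far=0.90; AND[a·b] → w = 0.3510
R3 (z=32.0): slight=0.35 → w = 0.3500
R4 (z=15.0): far=0.90, slight=0.35; AND[a·b] → w = 0.3150
Weighted average = (0.5329·16.0 + 0.3510·-4.0 + 0.3500·32.0 + 0.3150·15.0) / (0.5329 + 0.3510 + 0.3500 + 0.3150)
  = 23.0474 / 1.5489 = 14.88

14.88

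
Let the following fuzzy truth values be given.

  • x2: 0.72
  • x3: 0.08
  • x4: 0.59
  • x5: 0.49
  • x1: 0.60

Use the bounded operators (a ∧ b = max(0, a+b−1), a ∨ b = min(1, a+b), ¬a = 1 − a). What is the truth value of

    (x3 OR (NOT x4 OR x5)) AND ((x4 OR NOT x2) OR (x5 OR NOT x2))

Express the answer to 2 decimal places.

NOT x4 = 1 − 0.59 = 0.41
NOT x4 OR x5 = min(1, a+b) on (0.41, 0.49) = 0.90
x3 OR (NOT x4 OR x5) = min(1, a+b) on (0.08, 0.90) = 0.98
NOT x2 = 1 − 0.72 = 0.28
x4 OR NOT x2 = min(1, a+b) on (0.59, 0.28) = 0.87
NOT x2 = 1 − 0.72 = 0.28
x5 OR NOT x2 = min(1, a+b) on (0.49, 0.28) = 0.77
(x4 OR NOT x2) OR (x5 OR NOT x2) = min(1, a+b) on (0.87, 0.77) = 1.00
(x3 OR (NOT x4 OR x5)) AND ((x4 OR NOT x2) OR (x5 OR NOT x2)) = max(0, a+b−1) on (0.98, 1.00) = 0.98

0.98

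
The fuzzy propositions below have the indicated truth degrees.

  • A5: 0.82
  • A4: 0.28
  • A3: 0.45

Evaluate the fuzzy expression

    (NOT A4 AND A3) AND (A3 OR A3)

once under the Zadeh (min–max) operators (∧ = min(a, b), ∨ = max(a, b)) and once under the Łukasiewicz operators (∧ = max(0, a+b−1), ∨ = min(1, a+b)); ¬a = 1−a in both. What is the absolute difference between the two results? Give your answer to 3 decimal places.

0.380

Under Zadeh (min–max):
  NOT A4 = 1 − 0.28 = 0.72
  NOT A4 AND A3 = min(a, b) on (0.72, 0.45) = 0.45
  A3 OR A3 = max(a, b) on (0.45, 0.45) = 0.45
  (NOT A4 AND A3) AND (A3 OR A3) = min(a, b) on (0.45, 0.45) = 0.45
  → value = 0.4500
Under Łukasiewicz:
  NOT A4 = 1 − 0.28 = 0.72
  NOT A4 AND A3 = max(0, a+b−1) on (0.72, 0.45) = 0.17
  A3 OR A3 = min(1, a+b) on (0.45, 0.45) = 0.90
  (NOT A4 AND A3) AND (A3 OR A3) = max(0, a+b−1) on (0.17, 0.90) = 0.07
  → value = 0.0700
|0.4500 − 0.0700| = 0.380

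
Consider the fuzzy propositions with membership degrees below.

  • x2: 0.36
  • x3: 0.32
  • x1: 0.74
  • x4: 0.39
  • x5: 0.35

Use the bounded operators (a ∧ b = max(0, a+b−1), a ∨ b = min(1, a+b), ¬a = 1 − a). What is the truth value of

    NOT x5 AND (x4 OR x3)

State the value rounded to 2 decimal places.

0.36

NOT x5 = 1 − 0.35 = 0.65
x4 OR x3 = min(1, a+b) on (0.39, 0.32) = 0.71
NOT x5 AND (x4 OR x3) = max(0, a+b−1) on (0.65, 0.71) = 0.36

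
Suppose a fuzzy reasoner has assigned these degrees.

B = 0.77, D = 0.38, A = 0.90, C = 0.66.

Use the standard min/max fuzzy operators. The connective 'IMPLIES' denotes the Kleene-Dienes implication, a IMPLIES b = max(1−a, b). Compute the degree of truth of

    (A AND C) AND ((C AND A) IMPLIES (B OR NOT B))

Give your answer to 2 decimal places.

0.66

A AND C = min(a, b) on (0.90, 0.66) = 0.66
C AND A = min(a, b) on (0.66, 0.90) = 0.66
NOT B = 1 − 0.77 = 0.23
B OR NOT B = max(a, b) on (0.77, 0.23) = 0.77
(C AND A) IMPLIES (B OR NOT B)  [Kleene-Dienes: max(1−a, b)] with a=0.66, b=0.77 → 0.77
(A AND C) AND ((C AND A) IMPLIES (B OR NOT B)) = min(a, b) on (0.66, 0.77) = 0.66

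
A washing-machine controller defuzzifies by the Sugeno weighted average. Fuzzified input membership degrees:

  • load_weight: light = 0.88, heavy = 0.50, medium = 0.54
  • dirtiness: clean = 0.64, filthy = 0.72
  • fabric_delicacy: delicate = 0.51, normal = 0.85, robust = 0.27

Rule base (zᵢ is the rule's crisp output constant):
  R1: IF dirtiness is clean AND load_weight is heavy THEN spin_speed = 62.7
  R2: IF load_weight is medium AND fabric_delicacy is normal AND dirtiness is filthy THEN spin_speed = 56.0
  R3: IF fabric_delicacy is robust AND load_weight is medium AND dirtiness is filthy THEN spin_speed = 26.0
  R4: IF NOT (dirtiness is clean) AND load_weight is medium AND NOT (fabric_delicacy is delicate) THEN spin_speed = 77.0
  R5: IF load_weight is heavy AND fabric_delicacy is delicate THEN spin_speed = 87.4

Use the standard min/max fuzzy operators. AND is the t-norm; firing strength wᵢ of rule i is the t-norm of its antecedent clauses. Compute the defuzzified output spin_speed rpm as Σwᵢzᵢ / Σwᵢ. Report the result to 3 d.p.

R1 (z=62.7): clean=0.64, heavy=0.50; AND[min(a, b)] → w = 0.50
R2 (z=56.0): medium=0.54, normal=0.85, filthy=0.72; AND[min(a, b)] → w = 0.54
R3 (z=26.0): robust=0.27, medium=0.54, filthy=0.72; AND[min(a, b)] → w = 0.27
R4 (z=77.0): ¬clean=1−0.64=0.36, medium=0.54, ¬delicate=1−0.51=0.49; AND[min(a, b)] → w = 0.36
R5 (z=87.4): heavy=0.50, delicate=0.51; AND[min(a, b)] → w = 0.50
Weighted average = (0.50·62.7 + 0.54·56.0 + 0.27·26.0 + 0.36·77.0 + 0.50·87.4) / (0.50 + 0.54 + 0.27 + 0.36 + 0.50)
  = 140.0300 / 2.1700 = 64.530

64.530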